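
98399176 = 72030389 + 26368787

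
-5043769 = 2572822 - 7616591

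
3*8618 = 25854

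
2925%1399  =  127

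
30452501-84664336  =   - 54211835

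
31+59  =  90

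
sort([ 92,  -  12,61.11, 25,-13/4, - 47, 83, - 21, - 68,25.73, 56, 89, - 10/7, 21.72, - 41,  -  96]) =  [- 96, - 68, - 47, - 41, - 21, - 12, -13/4 ,  -  10/7,21.72,  25, 25.73,56,61.11,83,89 , 92]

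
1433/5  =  286+ 3/5=286.60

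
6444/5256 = 1  +  33/146 = 1.23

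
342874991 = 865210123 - 522335132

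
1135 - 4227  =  - 3092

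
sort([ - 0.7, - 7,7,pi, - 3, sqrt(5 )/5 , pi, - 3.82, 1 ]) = [ - 7 , - 3.82, - 3,-0.7, sqrt(5) /5,1,pi,pi, 7 ]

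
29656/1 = 29656= 29656.00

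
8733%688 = 477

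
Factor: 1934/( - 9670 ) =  - 1/5 = -  5^ ( - 1 )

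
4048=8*506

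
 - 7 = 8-15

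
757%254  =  249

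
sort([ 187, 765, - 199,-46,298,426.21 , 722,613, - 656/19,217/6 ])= [ -199, - 46, - 656/19 , 217/6, 187, 298,426.21,613,722,765 ]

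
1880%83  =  54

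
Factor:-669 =-3^1*223^1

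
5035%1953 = 1129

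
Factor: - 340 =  - 2^2*5^1 * 17^1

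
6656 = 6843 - 187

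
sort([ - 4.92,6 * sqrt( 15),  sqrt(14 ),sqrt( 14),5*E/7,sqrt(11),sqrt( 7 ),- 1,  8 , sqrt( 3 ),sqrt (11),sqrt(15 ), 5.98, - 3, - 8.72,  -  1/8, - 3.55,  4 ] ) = [-8.72, - 4.92, - 3.55, - 3, - 1, - 1/8,sqrt( 3 ),5*E/7, sqrt(7 ),sqrt( 11 ),  sqrt( 11),sqrt( 14),sqrt(14),  sqrt( 15),4, 5.98,8,6 * sqrt(15)]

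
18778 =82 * 229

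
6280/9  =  6280/9 = 697.78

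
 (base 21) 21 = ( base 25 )1I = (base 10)43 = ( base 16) 2b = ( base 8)53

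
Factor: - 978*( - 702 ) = 686556 = 2^2*3^4*13^1*163^1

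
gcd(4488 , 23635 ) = 1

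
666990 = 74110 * 9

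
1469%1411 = 58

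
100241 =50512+49729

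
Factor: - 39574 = - 2^1 * 47^1 * 421^1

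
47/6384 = 47/6384 = 0.01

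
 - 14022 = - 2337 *6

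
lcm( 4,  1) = 4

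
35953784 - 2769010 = 33184774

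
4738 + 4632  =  9370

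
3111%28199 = 3111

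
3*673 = 2019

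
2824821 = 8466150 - 5641329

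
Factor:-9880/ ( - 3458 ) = 20/7 = 2^2*5^1*7^( - 1)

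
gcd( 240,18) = 6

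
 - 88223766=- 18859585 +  - 69364181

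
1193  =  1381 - 188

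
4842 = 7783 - 2941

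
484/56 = 8 + 9/14 = 8.64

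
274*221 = 60554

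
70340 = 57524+12816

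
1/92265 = 1/92265 =0.00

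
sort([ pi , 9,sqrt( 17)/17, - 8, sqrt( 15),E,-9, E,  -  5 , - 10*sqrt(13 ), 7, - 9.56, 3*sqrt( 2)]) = [ - 10 *sqrt ( 13 ), - 9.56, - 9, - 8, - 5,sqrt(17)/17, E,  E, pi,sqrt(15), 3*sqrt(2), 7, 9]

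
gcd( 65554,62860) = 898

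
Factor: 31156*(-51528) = - 2^5 * 3^1*19^1*113^1 * 7789^1=- 1605406368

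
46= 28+18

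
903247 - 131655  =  771592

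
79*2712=214248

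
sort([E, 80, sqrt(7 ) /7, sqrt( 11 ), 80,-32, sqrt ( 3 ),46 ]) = [ - 32,  sqrt (7 )/7, sqrt(3 ),E,sqrt(11),46, 80, 80 ]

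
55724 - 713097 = - 657373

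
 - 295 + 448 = 153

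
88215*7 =617505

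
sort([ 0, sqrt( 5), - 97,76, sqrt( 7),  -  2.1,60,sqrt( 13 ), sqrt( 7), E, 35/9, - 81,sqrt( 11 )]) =[ - 97  , - 81,  -  2.1,0, sqrt( 5),sqrt(7 ), sqrt( 7),  E,sqrt(11 ), sqrt( 13),  35/9,60,76 ] 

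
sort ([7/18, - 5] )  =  [ - 5 , 7/18]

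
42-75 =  -33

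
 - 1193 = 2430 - 3623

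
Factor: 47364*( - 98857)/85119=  - 2^2*11^2 * 17^( - 1)*19^1*43^1*1669^(  -  1 )*3947^1= - 1560754316/28373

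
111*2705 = 300255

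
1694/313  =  1694/313 =5.41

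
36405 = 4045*9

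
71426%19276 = 13598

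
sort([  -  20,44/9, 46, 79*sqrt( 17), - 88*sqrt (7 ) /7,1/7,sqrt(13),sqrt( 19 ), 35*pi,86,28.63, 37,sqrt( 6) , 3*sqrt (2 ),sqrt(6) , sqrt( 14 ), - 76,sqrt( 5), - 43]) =[  -  76  , - 43, - 88 * sqrt (7 )/7 , - 20,1/7,sqrt( 5),sqrt(6 ),sqrt( 6), sqrt(13) , sqrt(14 ),3*sqrt(2),sqrt( 19),44/9,  28.63, 37,46,86,35*pi,79*sqrt( 17)]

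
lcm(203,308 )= 8932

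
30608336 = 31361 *976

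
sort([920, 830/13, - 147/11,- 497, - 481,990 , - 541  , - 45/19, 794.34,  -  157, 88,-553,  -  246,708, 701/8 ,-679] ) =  [ - 679,-553, - 541 , - 497,-481, - 246, - 157,- 147/11, - 45/19, 830/13,701/8, 88,708 , 794.34,920,990]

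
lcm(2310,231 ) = 2310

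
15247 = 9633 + 5614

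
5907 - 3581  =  2326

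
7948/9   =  7948/9 = 883.11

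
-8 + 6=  - 2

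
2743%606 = 319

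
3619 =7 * 517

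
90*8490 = 764100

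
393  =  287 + 106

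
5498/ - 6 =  - 2749/3 =- 916.33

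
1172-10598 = - 9426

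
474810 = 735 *646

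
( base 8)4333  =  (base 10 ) 2267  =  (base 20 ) 5D7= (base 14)b7d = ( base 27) 32q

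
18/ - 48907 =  - 1 + 48889/48907=-0.00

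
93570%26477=14139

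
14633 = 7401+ 7232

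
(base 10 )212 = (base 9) 255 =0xd4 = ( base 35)62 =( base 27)7N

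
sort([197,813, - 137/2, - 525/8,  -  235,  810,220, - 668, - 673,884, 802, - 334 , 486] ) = [ - 673 ,-668, - 334,-235, - 137/2, - 525/8, 197,220, 486, 802, 810, 813, 884]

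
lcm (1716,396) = 5148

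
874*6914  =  6042836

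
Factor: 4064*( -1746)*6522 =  - 2^7*3^3*97^1*127^1*1087^1 = - 46278442368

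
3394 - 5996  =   - 2602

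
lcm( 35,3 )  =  105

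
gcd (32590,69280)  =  10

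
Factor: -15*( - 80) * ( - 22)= - 26400 = - 2^5*3^1*5^2*11^1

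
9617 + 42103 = 51720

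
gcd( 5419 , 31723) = 1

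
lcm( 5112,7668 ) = 15336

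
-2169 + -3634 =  - 5803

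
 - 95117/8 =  - 11890  +  3/8 = - 11889.62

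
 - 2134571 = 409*( - 5219)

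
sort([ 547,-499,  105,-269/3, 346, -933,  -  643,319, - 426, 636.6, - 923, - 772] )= [ - 933,  -  923, - 772,-643 , - 499, - 426, - 269/3, 105, 319, 346, 547, 636.6 ] 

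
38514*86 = 3312204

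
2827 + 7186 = 10013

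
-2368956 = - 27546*86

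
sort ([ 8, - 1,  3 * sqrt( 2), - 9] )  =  [ - 9, - 1,3*sqrt( 2),8]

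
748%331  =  86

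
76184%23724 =5012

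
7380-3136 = 4244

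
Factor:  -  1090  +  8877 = 13^1*599^1 =7787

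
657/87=219/29  =  7.55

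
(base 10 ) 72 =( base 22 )36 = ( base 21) 39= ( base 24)30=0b1001000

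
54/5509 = 54/5509  =  0.01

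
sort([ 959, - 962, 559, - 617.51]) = [ - 962 , - 617.51, 559, 959 ] 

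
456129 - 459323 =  - 3194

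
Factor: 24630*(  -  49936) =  - 1229923680   =  -  2^5 * 3^1 *5^1 * 821^1 *3121^1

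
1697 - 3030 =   -  1333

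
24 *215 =5160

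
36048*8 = 288384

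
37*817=30229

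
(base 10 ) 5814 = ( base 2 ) 1011010110110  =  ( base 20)EAE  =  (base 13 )2853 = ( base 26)8fg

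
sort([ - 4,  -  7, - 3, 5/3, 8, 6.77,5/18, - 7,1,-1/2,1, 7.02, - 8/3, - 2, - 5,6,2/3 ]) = [  -  7,  -  7, - 5, - 4, - 3 , - 8/3 ,-2, - 1/2,5/18 , 2/3 , 1, 1, 5/3, 6,6.77,7.02,8]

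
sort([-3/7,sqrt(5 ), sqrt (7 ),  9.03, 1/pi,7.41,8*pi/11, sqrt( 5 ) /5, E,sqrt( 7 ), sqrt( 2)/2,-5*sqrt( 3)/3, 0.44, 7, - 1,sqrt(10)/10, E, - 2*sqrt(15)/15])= [-5*sqrt( 3) /3, - 1, - 2* sqrt ( 15 ) /15, - 3/7, sqrt( 10)/10,1/pi  ,  0.44, sqrt ( 5) /5,sqrt( 2)/2,sqrt( 5 ), 8*pi/11, sqrt( 7),sqrt( 7), E, E,  7,7.41, 9.03]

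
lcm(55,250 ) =2750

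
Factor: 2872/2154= 4/3=2^2*3^( - 1)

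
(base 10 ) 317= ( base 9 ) 382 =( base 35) 92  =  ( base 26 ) C5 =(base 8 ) 475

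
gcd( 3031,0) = 3031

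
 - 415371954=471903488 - 887275442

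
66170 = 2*33085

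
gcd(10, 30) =10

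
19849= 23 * 863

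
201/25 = 201/25 = 8.04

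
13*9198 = 119574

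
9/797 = 9/797 = 0.01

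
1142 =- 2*( - 571) 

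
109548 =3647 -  - 105901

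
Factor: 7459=7459^1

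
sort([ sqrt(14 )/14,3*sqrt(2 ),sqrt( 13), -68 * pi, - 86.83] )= [ - 68*pi, - 86.83, sqrt (14)/14, sqrt( 13), 3*sqrt( 2 )] 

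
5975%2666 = 643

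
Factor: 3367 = 7^1*13^1*37^1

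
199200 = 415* 480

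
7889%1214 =605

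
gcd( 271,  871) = 1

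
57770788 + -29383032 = 28387756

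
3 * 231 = 693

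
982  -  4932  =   - 3950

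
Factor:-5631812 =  - 2^2*109^1*12917^1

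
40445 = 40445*1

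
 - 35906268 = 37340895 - 73247163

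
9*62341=561069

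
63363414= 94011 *674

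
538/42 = 269/21 =12.81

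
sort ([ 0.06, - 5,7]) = [ - 5,0.06,7]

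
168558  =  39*4322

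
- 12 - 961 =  - 973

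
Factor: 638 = 2^1*11^1*29^1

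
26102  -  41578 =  - 15476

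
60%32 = 28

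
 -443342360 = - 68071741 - 375270619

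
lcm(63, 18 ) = 126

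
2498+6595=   9093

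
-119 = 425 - 544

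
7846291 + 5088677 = 12934968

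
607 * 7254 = 4403178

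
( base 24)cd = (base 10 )301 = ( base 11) 254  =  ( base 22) df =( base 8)455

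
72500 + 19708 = 92208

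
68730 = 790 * 87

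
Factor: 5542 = 2^1*17^1*163^1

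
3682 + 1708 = 5390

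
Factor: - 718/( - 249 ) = 2^1*3^( -1 )*83^ ( - 1)*359^1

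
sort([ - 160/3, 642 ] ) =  [  -  160/3,  642]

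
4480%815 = 405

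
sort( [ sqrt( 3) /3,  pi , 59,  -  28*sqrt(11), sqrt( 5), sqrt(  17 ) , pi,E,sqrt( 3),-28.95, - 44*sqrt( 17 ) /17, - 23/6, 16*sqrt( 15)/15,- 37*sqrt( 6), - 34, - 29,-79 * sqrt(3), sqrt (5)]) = [ - 79 *sqrt(3),  -  28*sqrt(11 ), - 37 * sqrt (6),- 34, -29 , - 28.95,-44 * sqrt(17 ) /17, - 23/6 , sqrt( 3)/3,sqrt(3), sqrt( 5),sqrt( 5),E , pi, pi , sqrt(17 ), 16 *sqrt(15)/15,59 ] 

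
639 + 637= 1276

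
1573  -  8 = 1565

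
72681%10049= 2338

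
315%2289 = 315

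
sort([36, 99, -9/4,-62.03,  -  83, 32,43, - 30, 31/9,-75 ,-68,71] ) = [ - 83, - 75, - 68, - 62.03,-30, - 9/4,31/9,32, 36,43,71,99]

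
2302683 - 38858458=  - 36555775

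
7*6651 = 46557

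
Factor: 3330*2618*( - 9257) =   -  2^2*3^2*5^1*7^1* 11^1*17^1*37^1*9257^1 = -80701970580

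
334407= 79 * 4233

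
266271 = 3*88757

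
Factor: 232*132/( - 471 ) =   -  2^5*11^1*29^1*157^(  -  1) = -  10208/157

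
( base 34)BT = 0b110010011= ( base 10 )403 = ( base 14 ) 20B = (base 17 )16C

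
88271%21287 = 3123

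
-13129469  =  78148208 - 91277677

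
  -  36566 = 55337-91903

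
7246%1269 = 901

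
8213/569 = 14+247/569=14.43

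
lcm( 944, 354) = 2832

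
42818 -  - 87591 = 130409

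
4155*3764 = 15639420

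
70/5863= 70/5863 =0.01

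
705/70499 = 705/70499 = 0.01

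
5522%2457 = 608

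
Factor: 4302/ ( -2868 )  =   - 3/2 = - 2^( - 1)*3^1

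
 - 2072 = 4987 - 7059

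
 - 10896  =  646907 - 657803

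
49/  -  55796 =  - 1 + 55747/55796 = - 0.00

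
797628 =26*30678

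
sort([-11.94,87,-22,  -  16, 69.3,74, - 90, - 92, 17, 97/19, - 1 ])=[-92,  -  90, - 22, - 16, - 11.94,-1, 97/19,17,69.3, 74,87 ]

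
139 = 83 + 56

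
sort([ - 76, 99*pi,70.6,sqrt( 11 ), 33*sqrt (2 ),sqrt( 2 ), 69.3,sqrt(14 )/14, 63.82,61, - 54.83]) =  [ - 76, - 54.83,sqrt( 14)/14 , sqrt( 2 ),sqrt(11),33*sqrt( 2 ), 61,63.82,69.3,70.6,99 * pi ] 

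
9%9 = 0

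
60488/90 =30244/45 = 672.09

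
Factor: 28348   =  2^2*19^1*373^1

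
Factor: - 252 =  - 2^2*3^2*7^1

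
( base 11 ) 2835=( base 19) a31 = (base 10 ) 3668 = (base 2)111001010100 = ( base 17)cbd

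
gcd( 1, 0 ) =1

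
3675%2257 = 1418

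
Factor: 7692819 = 3^1*47^1*54559^1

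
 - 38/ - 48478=19/24239 =0.00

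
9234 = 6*1539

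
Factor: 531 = 3^2*59^1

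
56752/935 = 60 + 652/935 = 60.70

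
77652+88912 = 166564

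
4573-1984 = 2589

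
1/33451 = 1/33451 = 0.00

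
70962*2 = 141924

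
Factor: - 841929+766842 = -3^6*103^1 = - 75087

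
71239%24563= 22113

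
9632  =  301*32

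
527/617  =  527/617 = 0.85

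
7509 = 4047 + 3462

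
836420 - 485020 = 351400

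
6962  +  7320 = 14282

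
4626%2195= 236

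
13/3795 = 13/3795 = 0.00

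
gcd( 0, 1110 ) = 1110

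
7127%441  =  71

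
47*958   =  45026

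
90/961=90/961  =  0.09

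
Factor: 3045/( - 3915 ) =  -3^(  -  2 )*7^1=- 7/9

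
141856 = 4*35464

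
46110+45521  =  91631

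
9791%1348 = 355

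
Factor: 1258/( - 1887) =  - 2/3 =- 2^1*  3^( - 1 )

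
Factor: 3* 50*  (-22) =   -  3300=- 2^2*3^1*5^2*11^1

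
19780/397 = 49 + 327/397 = 49.82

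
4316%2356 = 1960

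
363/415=363/415 = 0.87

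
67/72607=67/72607 = 0.00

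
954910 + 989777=1944687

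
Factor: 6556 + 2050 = 2^1* 13^1*331^1 = 8606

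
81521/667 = 122+147/667 = 122.22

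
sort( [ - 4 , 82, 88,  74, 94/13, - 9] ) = [-9, - 4 , 94/13, 74, 82, 88]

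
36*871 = 31356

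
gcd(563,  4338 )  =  1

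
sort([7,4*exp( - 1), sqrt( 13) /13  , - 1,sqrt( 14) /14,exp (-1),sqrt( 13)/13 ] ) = [ - 1,  sqrt(14) /14,sqrt( 13)/13,sqrt( 13)/13,exp( - 1 ),  4*exp( - 1 ) , 7 ] 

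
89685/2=89685/2 = 44842.50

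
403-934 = -531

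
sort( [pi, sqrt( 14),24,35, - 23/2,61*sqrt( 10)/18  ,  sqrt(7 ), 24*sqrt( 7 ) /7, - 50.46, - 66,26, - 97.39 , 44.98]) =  [ - 97.39, - 66, - 50.46, - 23/2, sqrt( 7),pi, sqrt ( 14), 24*sqrt( 7 ) /7, 61*sqrt(10)/18, 24 , 26,  35,44.98]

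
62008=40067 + 21941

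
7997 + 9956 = 17953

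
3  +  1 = 4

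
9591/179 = 53  +  104/179  =  53.58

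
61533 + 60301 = 121834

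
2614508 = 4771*548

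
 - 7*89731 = -628117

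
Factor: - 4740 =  - 2^2 * 3^1*5^1*79^1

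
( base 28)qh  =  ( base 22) 1bj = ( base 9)1017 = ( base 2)1011101001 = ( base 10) 745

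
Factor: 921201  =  3^1*307067^1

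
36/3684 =3/307= 0.01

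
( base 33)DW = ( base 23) k1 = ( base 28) gd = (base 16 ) 1cd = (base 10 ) 461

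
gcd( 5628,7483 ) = 7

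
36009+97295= 133304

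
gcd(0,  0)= 0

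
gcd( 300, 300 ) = 300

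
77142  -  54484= 22658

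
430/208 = 215/104 = 2.07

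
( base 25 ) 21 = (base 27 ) 1o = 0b110011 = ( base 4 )303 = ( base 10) 51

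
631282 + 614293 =1245575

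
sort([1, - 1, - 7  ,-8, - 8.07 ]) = [ - 8.07, - 8,-7,  -  1,1]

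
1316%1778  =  1316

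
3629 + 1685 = 5314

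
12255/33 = 4085/11 = 371.36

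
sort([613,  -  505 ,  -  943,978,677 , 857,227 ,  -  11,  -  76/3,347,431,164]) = [-943, - 505, - 76/3,  -  11,164, 227,347, 431, 613, 677, 857,  978]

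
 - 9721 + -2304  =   - 12025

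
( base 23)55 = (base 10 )120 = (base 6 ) 320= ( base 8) 170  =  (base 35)3f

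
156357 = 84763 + 71594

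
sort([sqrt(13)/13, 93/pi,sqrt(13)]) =[ sqrt( 13) /13,sqrt( 13), 93/pi]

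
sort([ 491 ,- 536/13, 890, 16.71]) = [ -536/13,16.71, 491,890 ]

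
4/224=1/56=0.02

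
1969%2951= 1969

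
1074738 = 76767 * 14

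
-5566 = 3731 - 9297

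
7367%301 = 143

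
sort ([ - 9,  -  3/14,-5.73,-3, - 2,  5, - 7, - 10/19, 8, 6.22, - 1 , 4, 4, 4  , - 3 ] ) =[ - 9, - 7, - 5.73,-3,  -  3, - 2, - 1 , - 10/19, - 3/14, 4, 4,4, 5, 6.22, 8 ] 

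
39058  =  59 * 662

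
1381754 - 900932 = 480822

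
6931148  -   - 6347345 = 13278493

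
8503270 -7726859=776411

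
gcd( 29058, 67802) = 9686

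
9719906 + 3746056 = 13465962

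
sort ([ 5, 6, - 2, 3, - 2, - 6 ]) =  [ - 6, - 2, - 2, 3,5,6]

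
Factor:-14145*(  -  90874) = 1285412730 = 2^1*3^1*5^1*7^1*23^1*41^1*6491^1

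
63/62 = 63/62 = 1.02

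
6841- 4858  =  1983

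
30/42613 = 30/42613=0.00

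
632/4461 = 632/4461= 0.14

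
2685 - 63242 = - 60557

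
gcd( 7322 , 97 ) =1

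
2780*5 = 13900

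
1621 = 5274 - 3653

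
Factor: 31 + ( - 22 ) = 9= 3^2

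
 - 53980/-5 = 10796 + 0/1 = 10796.00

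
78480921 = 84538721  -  6057800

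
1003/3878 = 1003/3878 = 0.26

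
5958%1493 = 1479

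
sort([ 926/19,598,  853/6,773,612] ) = [926/19, 853/6,598,612,773 ]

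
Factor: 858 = 2^1*3^1*11^1*13^1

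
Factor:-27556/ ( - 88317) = 2^2*3^( - 3)* 83^2*3271^( - 1) 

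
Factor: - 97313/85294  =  -2^( - 1)*11^(-1)*23^1*3877^( - 1)*4231^1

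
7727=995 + 6732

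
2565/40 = 64 + 1/8= 64.12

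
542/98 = 271/49 =5.53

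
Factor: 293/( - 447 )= - 3^ ( - 1 )*149^( - 1)*293^1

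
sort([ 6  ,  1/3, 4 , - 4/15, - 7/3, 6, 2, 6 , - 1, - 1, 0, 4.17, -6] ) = [ - 6, - 7/3, - 1, -1, - 4/15, 0,1/3, 2, 4, 4.17, 6, 6,6] 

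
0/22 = 0 = 0.00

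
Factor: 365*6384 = 2330160 = 2^4*3^1 * 5^1*7^1 * 19^1*73^1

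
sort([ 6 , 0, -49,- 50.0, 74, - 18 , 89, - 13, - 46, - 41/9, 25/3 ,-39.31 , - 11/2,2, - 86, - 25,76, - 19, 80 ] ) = [ - 86 , - 50.0,-49, - 46, - 39.31, - 25, - 19,-18, - 13, - 11/2,-41/9, 0,  2, 6,25/3, 74,76,80,  89 ]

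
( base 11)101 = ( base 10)122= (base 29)46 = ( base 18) 6E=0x7A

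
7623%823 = 216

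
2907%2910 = 2907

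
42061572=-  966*( - 43542)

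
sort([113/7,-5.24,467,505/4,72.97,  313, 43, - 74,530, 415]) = [-74,-5.24,113/7,43, 72.97,505/4,313,415,467, 530 ]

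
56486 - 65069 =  - 8583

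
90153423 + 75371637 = 165525060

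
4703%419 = 94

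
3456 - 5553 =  - 2097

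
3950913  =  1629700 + 2321213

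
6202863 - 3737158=2465705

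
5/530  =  1/106 = 0.01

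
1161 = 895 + 266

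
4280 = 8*535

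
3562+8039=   11601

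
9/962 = 9/962=   0.01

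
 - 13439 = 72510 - 85949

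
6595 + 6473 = 13068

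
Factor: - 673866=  -2^1*3^3*12479^1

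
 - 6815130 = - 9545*714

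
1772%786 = 200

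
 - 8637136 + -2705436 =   -  11342572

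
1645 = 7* 235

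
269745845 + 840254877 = 1110000722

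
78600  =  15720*5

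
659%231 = 197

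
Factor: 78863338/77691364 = 39431669/38845682 = 2^( - 1 )*19^2*271^( - 1 ) * 71671^( - 1 )*109229^1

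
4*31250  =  125000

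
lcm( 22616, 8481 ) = 67848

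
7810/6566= 3905/3283 = 1.19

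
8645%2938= 2769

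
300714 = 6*50119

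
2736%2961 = 2736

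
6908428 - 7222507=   -  314079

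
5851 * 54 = 315954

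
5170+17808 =22978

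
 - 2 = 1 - 3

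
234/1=234=234.00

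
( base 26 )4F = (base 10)119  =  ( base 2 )1110111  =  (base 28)47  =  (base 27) 4b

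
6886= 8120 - 1234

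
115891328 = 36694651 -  - 79196677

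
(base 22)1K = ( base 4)222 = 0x2a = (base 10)42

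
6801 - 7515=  - 714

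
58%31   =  27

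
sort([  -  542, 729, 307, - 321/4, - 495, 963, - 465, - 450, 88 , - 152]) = [ - 542, - 495, - 465,-450, - 152, - 321/4 , 88, 307, 729 , 963]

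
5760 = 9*640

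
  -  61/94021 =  - 1 + 93960/94021 = - 0.00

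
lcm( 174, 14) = 1218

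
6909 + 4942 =11851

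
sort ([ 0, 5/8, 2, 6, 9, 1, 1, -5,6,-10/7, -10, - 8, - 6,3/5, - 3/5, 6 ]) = [ - 10, - 8, - 6, - 5,  -  10/7,-3/5 , 0, 3/5,5/8, 1, 1, 2, 6, 6, 6,9]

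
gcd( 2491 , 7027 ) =1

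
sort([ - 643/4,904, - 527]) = [ - 527, - 643/4, 904 ] 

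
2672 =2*1336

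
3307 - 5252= - 1945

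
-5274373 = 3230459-8504832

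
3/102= 1/34   =  0.03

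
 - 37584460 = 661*(  -  56860 ) 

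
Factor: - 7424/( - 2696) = 2^5*29^1*337^( - 1 ) = 928/337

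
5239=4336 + 903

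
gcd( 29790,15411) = 3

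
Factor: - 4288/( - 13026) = 2^5 * 3^( - 1) * 13^( - 1)*67^1 * 167^( - 1) = 2144/6513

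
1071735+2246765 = 3318500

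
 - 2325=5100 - 7425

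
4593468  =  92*49929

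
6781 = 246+6535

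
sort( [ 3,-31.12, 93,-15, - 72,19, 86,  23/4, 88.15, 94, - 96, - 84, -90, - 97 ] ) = [ - 97,  -  96, - 90, - 84,-72, - 31.12, - 15,  3, 23/4, 19, 86, 88.15, 93, 94 ]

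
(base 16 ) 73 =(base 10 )115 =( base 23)50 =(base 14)83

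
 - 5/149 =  - 5/149 = - 0.03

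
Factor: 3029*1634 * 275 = 2^1*5^2*11^1*13^1 * 19^1*43^1*233^1   =  1361081150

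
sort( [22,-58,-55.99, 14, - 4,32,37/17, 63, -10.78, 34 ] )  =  [  -  58, - 55.99, - 10.78, -4, 37/17 , 14,22 , 32, 34,63 ]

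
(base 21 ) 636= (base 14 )dbd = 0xa9b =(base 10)2715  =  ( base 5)41330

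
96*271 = 26016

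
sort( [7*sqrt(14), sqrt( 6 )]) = [sqrt ( 6 ),7 * sqrt( 14 ) ] 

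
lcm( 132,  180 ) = 1980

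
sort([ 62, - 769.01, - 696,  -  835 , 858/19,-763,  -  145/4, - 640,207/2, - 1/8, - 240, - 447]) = [-835, - 769.01, - 763, - 696,-640, - 447 , - 240, - 145/4, - 1/8, 858/19, 62, 207/2]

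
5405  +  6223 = 11628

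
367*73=26791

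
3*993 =2979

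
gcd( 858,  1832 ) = 2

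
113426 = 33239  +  80187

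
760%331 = 98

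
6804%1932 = 1008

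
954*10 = 9540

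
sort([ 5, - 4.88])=[-4.88,5]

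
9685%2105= 1265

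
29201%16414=12787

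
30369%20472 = 9897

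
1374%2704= 1374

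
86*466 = 40076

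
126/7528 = 63/3764 = 0.02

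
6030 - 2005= 4025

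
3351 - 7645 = -4294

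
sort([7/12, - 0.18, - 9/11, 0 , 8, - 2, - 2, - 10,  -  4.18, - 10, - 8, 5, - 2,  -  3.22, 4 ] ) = [ - 10,-10, - 8,  -  4.18 ,-3.22, - 2,  -  2,  -  2, - 9/11,  -  0.18,0, 7/12,4,5, 8] 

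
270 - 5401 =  - 5131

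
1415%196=43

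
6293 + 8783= 15076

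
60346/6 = 10057+2/3 =10057.67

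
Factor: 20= 2^2*5^1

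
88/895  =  88/895  =  0.10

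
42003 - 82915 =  - 40912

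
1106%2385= 1106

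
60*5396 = 323760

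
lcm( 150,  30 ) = 150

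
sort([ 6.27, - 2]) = [-2 , 6.27 ] 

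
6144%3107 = 3037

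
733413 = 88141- -645272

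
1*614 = 614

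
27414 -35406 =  - 7992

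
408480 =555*736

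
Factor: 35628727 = 367^1*97081^1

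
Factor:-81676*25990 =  - 2122759240 = - 2^3*5^1*7^1*23^1*113^1 * 2917^1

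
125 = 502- 377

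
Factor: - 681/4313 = - 3^1 * 19^( - 1) = -  3/19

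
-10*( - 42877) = 428770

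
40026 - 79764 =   -  39738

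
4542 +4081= 8623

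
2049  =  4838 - 2789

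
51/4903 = 51/4903 = 0.01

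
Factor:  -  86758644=- 2^2 * 3^1*7^1*1032841^1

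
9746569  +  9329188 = 19075757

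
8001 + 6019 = 14020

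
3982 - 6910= - 2928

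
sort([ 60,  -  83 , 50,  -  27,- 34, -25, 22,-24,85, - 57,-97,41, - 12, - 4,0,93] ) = [ - 97,  -  83, - 57, - 34, - 27, - 25, - 24,-12,- 4,  0,22,41, 50, 60, 85 , 93] 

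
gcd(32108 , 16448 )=4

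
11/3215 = 11/3215 = 0.00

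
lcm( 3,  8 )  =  24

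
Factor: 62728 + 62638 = 2^1*62683^1 = 125366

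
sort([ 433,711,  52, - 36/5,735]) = [ - 36/5, 52,433, 711,735 ]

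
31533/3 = 10511 = 10511.00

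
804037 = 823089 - 19052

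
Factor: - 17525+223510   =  205985 = 5^1*13^1*3169^1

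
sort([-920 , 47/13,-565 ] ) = [-920, - 565,47/13 ] 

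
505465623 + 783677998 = 1289143621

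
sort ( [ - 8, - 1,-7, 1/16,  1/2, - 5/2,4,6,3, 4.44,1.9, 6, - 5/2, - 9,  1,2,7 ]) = [ - 9,-8, - 7, - 5/2, - 5/2 , - 1,  1/16,1/2, 1,  1.9,  2,3 , 4, 4.44, 6,6,7 ] 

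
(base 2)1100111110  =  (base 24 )1ae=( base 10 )830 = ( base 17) 2EE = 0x33e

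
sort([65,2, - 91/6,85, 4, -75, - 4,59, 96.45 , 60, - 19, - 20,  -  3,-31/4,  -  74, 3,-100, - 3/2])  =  [-100, - 75,  -  74, - 20,-19, - 91/6 , -31/4,  -  4, - 3, - 3/2, 2, 3,4, 59,  60, 65,85,96.45]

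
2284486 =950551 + 1333935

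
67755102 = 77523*874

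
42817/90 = 475 + 67/90 = 475.74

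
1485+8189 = 9674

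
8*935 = 7480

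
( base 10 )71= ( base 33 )25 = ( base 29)2d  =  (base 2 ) 1000111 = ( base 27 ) 2H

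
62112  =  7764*8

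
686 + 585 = 1271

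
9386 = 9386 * 1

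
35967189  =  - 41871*( - 859 ) 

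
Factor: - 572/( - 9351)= 2^2*3^( - 2)*11^1*13^1*1039^( - 1)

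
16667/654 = 16667/654 = 25.48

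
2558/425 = 6 + 8/425 = 6.02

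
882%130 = 102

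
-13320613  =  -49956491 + 36635878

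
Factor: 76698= 2^1*3^2 * 4261^1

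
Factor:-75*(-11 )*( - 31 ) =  - 25575 = - 3^1*5^2*11^1*31^1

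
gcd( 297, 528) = 33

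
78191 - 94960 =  - 16769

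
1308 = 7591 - 6283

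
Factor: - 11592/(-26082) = 2^2 *3^( -2 ) =4/9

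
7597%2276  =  769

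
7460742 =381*19582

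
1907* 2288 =4363216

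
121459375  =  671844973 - 550385598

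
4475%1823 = 829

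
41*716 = 29356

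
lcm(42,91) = 546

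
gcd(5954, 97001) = 1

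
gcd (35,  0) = 35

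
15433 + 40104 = 55537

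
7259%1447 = 24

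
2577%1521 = 1056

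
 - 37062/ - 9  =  4118 + 0/1 = 4118.00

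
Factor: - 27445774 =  - 2^1*29^1*473203^1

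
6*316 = 1896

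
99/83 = 99/83 = 1.19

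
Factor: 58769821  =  11^2*485701^1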